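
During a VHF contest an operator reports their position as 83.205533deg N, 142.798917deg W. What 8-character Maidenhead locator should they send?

Offset from 180°W / 90°S: lon 37.20108°, lat 173.20553°.
Field: 37.20108/20 → 1 → B, 173.20553/10 → 17 → R; chars BR.
Square: 17.20108/2 → 8, 3.20553/1 → 3; chars 83.
Subsquare: 1.20108/0.0833333 → 14 → o, 0.20553/0.0416667 → 4 → e; chars oe.
Extended square: 0.03442/0.00833333 → 4, 0.03887/0.00416667 → 9; chars 49.

BR83oe49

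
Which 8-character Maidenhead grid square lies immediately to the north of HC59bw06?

Latitude extended square 6; +1 → 7.
The longitude characters are unchanged.

HC59bw07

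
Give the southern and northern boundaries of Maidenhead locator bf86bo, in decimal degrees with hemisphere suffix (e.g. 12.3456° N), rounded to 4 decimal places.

33.4167° S, 33.3750° S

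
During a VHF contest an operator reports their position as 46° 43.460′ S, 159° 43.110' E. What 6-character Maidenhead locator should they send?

Add 180° to longitude and 90° to latitude: 339.7185, 43.2757.
Field: 339.7185/20 → 16 → Q, 43.2757/10 → 4 → E; chars QE.
Square: 19.7185/2 → 9, 3.2757/1 → 3; chars 93.
Subsquare: 1.7185/0.0833333 → 20 → u, 0.2757/0.0416667 → 6 → g; chars ug.

QE93ug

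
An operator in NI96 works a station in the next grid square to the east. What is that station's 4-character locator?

Longitude square 9; +1 → 10, wraps to 0, carry into field.
Longitude field N = 13; +1 → 14 = O.
The latitude characters are unchanged.

OI06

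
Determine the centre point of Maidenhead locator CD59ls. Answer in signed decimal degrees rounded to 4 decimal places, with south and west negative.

-50.2292, -129.0417

Field C=2, D=3: +2·20° lon, +3·10° lat → SW at lon -140°, lat -60°.
Square 5, 9: +5·2° lon, +9·1° lat → SW at lon -130°, lat -51°.
Subsquare l=11, s=18: +11·0.0833333° lon, +18·0.0416667° lat → SW at lon -129.083°, lat -50.25°.
Cell spans 0.0833333° lon × 0.0416667° lat. Centre is SW corner plus half of each.
latitude -50.2292, longitude -129.0417.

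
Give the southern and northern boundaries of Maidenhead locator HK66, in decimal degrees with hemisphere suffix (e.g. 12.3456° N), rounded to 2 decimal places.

Field H=7, K=10: +7·20° lon, +10·10° lat → SW at lon -40°, lat 10°.
Square 6, 6: +6·2° lon, +6·1° lat → SW at lon -28°, lat 16°.
Cell spans 2° lon × 1° lat.
south 16.00° N, north 17.00° N.

16.00° N, 17.00° N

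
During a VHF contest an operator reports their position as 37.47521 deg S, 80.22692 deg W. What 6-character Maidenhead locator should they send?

EF92vm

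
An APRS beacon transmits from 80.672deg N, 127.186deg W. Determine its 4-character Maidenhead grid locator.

Shift to the Maidenhead origin (180°W, 90°S): lon 52.81, lat 170.67.
Field: 52.81/20 → 2 → C, 170.67/10 → 17 → R; chars CR.
Square: 12.81/2 → 6, 0.67/1 → 0; chars 60.

CR60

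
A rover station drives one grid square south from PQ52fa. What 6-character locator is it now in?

PQ51fx

Latitude subsquare a = 0; −1 → -1, wraps to 23 = x, carry into square.
Latitude square 2; −1 → 1.
The longitude characters are unchanged.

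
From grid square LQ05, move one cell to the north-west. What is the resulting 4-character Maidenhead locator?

Longitude square 0; −1 → -1, wraps to 9, carry into field.
Longitude field L = 11; −1 → 10 = K.
Latitude square 5; +1 → 6.

KQ96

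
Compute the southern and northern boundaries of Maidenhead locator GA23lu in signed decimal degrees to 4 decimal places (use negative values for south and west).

Field G=6, A=0: +6·20° lon, +0·10° lat → SW at lon -60°, lat -90°.
Square 2, 3: +2·2° lon, +3·1° lat → SW at lon -56°, lat -87°.
Subsquare l=11, u=20: +11·0.0833333° lon, +20·0.0416667° lat → SW at lon -55.0833°, lat -86.1667°.
Cell spans 0.0833333° lon × 0.0416667° lat.
south -86.1667, north -86.1250.

-86.1667, -86.1250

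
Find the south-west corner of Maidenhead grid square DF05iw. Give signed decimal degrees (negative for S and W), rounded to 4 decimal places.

-34.0833, -119.3333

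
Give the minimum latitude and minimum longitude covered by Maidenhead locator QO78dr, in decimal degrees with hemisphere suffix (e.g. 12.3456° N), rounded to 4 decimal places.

Field Q=16, O=14: +16·20° lon, +14·10° lat → SW at lon 140°, lat 50°.
Square 7, 8: +7·2° lon, +8·1° lat → SW at lon 154°, lat 58°.
Subsquare d=3, r=17: +3·0.0833333° lon, +17·0.0416667° lat → SW at lon 154.25°, lat 58.7083°.
latitude 58.7083° N, longitude 154.2500° E.

58.7083° N, 154.2500° E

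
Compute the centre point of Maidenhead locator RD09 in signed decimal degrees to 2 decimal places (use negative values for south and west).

-50.50, 161.00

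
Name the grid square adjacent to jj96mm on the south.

JJ96ml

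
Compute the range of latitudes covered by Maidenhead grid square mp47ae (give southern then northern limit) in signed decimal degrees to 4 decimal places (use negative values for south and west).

67.1667, 67.2083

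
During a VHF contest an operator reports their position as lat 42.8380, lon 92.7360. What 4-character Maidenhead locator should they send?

NN62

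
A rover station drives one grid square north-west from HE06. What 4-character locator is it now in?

GE97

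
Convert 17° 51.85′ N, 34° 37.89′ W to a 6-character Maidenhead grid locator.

Offset from 180°W / 90°S: lon 145.3685°, lat 107.8642°.
Field: 145.3685/20 → 7 → H, 107.8642/10 → 10 → K; chars HK.
Square: 5.3685/2 → 2, 7.8642/1 → 7; chars 27.
Subsquare: 1.3685/0.0833333 → 16 → q, 0.8642/0.0416667 → 20 → u; chars qu.

HK27qu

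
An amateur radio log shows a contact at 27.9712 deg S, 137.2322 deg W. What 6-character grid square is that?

CG12ja

Offset from 180°W / 90°S: lon 42.7678°, lat 62.0288°.
Field (20°×10°, letters A–R): 42.7678/20 → 2 → C, 62.0288/10 → 6 → G; chars CG.
Square (2°×1°, digits 0–9): 2.7678/2 → 1, 2.0288/1 → 2; chars 12.
Subsquare (5′×2.5′, letters a–x): 0.7678/0.0833333 → 9 → j, 0.0288/0.0416667 → 0 → a; chars ja.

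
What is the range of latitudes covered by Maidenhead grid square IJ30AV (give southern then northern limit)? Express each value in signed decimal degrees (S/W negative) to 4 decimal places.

Field I=8, J=9: +8·20° lon, +9·10° lat → SW at lon -20°, lat 0°.
Square 3, 0: +3·2° lon, +0·1° lat → SW at lon -14°, lat 0°.
Subsquare a=0, v=21: +0·0.0833333° lon, +21·0.0416667° lat → SW at lon -14°, lat 0.875°.
Cell spans 0.0833333° lon × 0.0416667° lat.
south 0.8750, north 0.9167.

0.8750, 0.9167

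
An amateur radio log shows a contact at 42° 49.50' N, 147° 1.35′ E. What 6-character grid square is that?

QN32mt

Offset from 180°W / 90°S: lon 327.0225°, lat 132.8250°.
Field (20°×10°, letters A–R): lon ⌊327.0225/20⌋ = 16 → Q; lat ⌊132.8250/10⌋ = 13 → N.
Square (2°×1°, digits 0–9): lon ⌊7.0225/2⌋ = 3; lat ⌊2.8250/1⌋ = 2.
Subsquare (5′×2.5′, letters a–x): lon ⌊1.0225/0.0833333⌋ = 12 → m; lat ⌊0.8250/0.0416667⌋ = 19 → t.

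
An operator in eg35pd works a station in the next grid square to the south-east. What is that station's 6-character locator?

Longitude subsquare p = 15; +1 → 16 = q.
Latitude subsquare d = 3; −1 → 2 = c.

EG35qc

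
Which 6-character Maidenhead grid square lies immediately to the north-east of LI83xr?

Longitude subsquare x = 23; +1 → 24, wraps to 0 = a, carry into square.
Longitude square 8; +1 → 9.
Latitude subsquare r = 17; +1 → 18 = s.

LI93as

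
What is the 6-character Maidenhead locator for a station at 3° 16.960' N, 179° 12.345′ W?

Shift to the Maidenhead origin (180°W, 90°S): lon 0.7943, lat 93.2827.
Field (20°×10°, letters A–R): 0.7943/20 → 0 → A, 93.2827/10 → 9 → J; chars AJ.
Square (2°×1°, digits 0–9): 0.7943/2 → 0, 3.2827/1 → 3; chars 03.
Subsquare (5′×2.5′, letters a–x): 0.7943/0.0833333 → 9 → j, 0.2827/0.0416667 → 6 → g; chars jg.

AJ03jg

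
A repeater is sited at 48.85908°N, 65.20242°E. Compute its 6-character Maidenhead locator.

MN28ou

Add 180° to longitude and 90° to latitude: 245.2024, 138.8591.
Field: 245.2024/20 → 12 → M, 138.8591/10 → 13 → N; chars MN.
Square: 5.2024/2 → 2, 8.8591/1 → 8; chars 28.
Subsquare: 1.2024/0.0833333 → 14 → o, 0.8591/0.0416667 → 20 → u; chars ou.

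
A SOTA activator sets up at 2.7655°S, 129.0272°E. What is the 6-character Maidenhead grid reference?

Shift to the Maidenhead origin (180°W, 90°S): lon 309.0272, lat 87.2345.
Field: 309.0272/20 → 15 → P, 87.2345/10 → 8 → I; chars PI.
Square: 9.0272/2 → 4, 7.2345/1 → 7; chars 47.
Subsquare: 1.0272/0.0833333 → 12 → m, 0.2345/0.0416667 → 5 → f; chars mf.

PI47mf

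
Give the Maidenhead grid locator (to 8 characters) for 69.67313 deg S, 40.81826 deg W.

GC90oh18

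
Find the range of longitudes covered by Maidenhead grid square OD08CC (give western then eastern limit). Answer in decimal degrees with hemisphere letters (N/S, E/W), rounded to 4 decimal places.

Field O=14, D=3: +14·20° lon, +3·10° lat → SW at lon 100°, lat -60°.
Square 0, 8: +0·2° lon, +8·1° lat → SW at lon 100°, lat -52°.
Subsquare c=2, c=2: +2·0.0833333° lon, +2·0.0416667° lat → SW at lon 100.167°, lat -51.9167°.
Cell spans 0.0833333° lon × 0.0416667° lat.
west 100.1667° E, east 100.2500° E.

100.1667° E, 100.2500° E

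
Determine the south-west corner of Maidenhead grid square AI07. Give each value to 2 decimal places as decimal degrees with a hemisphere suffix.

Field A=0, I=8: +0·20° lon, +8·10° lat → SW at lon -180°, lat -10°.
Square 0, 7: +0·2° lon, +7·1° lat → SW at lon -180°, lat -3°.
latitude 3.00° S, longitude 180.00° W.

3.00° S, 180.00° W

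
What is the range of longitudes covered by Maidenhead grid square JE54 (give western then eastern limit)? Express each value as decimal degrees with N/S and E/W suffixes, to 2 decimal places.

10.00° E, 12.00° E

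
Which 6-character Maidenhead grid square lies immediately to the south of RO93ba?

RO92bx

Latitude subsquare a = 0; −1 → -1, wraps to 23 = x, carry into square.
Latitude square 3; −1 → 2.
The longitude characters are unchanged.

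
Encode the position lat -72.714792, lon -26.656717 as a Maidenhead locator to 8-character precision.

Shift to the Maidenhead origin (180°W, 90°S): lon 153.34328, lat 17.28521.
Field: lon ⌊153.34328/20⌋ = 7 → H; lat ⌊17.28521/10⌋ = 1 → B.
Square: lon ⌊13.34328/2⌋ = 6; lat ⌊7.28521/1⌋ = 7.
Subsquare: lon ⌊1.34328/0.0833333⌋ = 16 → q; lat ⌊0.28521/0.0416667⌋ = 6 → g.
Extended square: lon ⌊0.00995/0.00833333⌋ = 1; lat ⌊0.03521/0.00416667⌋ = 8.

HB67qg18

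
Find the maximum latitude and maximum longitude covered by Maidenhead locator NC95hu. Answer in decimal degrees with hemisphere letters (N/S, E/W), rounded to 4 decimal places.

64.1250° S, 98.6667° E

Field N=13, C=2: +13·20° lon, +2·10° lat → SW at lon 80°, lat -70°.
Square 9, 5: +9·2° lon, +5·1° lat → SW at lon 98°, lat -65°.
Subsquare h=7, u=20: +7·0.0833333° lon, +20·0.0416667° lat → SW at lon 98.5833°, lat -64.1667°.
Cell spans 0.0833333° lon × 0.0416667° lat. NE corner is SW corner plus one full cell.
latitude 64.1250° S, longitude 98.6667° E.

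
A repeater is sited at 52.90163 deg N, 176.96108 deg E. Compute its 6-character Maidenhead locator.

RO82lv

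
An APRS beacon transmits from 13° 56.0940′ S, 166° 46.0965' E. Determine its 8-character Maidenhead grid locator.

RH36jb25

Add 180° to longitude and 90° to latitude: 346.76828, 76.06510.
Field (20°×10°, letters A–R): 346.76828/20 → 17 → R, 76.06510/10 → 7 → H; chars RH.
Square (2°×1°, digits 0–9): 6.76828/2 → 3, 6.06510/1 → 6; chars 36.
Subsquare (5′×2.5′, letters a–x): 0.76828/0.0833333 → 9 → j, 0.06510/0.0416667 → 1 → b; chars jb.
Extended square (30″×15″, digits 0–9): 0.01828/0.00833333 → 2, 0.02343/0.00416667 → 5; chars 25.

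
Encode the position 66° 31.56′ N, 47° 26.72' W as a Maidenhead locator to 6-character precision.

GP66gm

Shift to the Maidenhead origin (180°W, 90°S): lon 132.5547, lat 156.5260.
Field: lon ⌊132.5547/20⌋ = 6 → G; lat ⌊156.5260/10⌋ = 15 → P.
Square: lon ⌊12.5547/2⌋ = 6; lat ⌊6.5260/1⌋ = 6.
Subsquare: lon ⌊0.5547/0.0833333⌋ = 6 → g; lat ⌊0.5260/0.0416667⌋ = 12 → m.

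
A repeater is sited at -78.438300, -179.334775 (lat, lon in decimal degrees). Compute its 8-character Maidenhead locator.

AB01hn94

Add 180° to longitude and 90° to latitude: 0.66522, 11.56170.
Field: lon ⌊0.66522/20⌋ = 0 → A; lat ⌊11.56170/10⌋ = 1 → B.
Square: lon ⌊0.66522/2⌋ = 0; lat ⌊1.56170/1⌋ = 1.
Subsquare: lon ⌊0.66522/0.0833333⌋ = 7 → h; lat ⌊0.56170/0.0416667⌋ = 13 → n.
Extended square: lon ⌊0.08189/0.00833333⌋ = 9; lat ⌊0.02003/0.00416667⌋ = 4.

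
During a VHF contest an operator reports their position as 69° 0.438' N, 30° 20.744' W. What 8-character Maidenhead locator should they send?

HP49ta81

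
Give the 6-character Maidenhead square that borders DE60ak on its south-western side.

Longitude subsquare a = 0; −1 → -1, wraps to 23 = x, carry into square.
Longitude square 6; −1 → 5.
Latitude subsquare k = 10; −1 → 9 = j.

DE50xj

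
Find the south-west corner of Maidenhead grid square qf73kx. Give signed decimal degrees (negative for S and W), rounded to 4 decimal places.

Field Q=16, F=5: +16·20° lon, +5·10° lat → SW at lon 140°, lat -40°.
Square 7, 3: +7·2° lon, +3·1° lat → SW at lon 154°, lat -37°.
Subsquare k=10, x=23: +10·0.0833333° lon, +23·0.0416667° lat → SW at lon 154.833°, lat -36.0417°.
latitude -36.0417, longitude 154.8333.

-36.0417, 154.8333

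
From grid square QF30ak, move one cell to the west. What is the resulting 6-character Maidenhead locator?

Longitude subsquare a = 0; −1 → -1, wraps to 23 = x, carry into square.
Longitude square 3; −1 → 2.
The latitude characters are unchanged.

QF20xk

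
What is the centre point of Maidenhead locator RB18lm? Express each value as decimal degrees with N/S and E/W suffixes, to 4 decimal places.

Field R=17, B=1: +17·20° lon, +1·10° lat → SW at lon 160°, lat -80°.
Square 1, 8: +1·2° lon, +8·1° lat → SW at lon 162°, lat -72°.
Subsquare l=11, m=12: +11·0.0833333° lon, +12·0.0416667° lat → SW at lon 162.917°, lat -71.5°.
Cell spans 0.0833333° lon × 0.0416667° lat. Centre is SW corner plus half of each.
latitude 71.4792° S, longitude 162.9583° E.

71.4792° S, 162.9583° E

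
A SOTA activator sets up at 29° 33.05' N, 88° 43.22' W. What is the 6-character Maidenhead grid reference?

EL59pn

Offset from 180°W / 90°S: lon 91.2797°, lat 119.5508°.
Field: lon ⌊91.2797/20⌋ = 4 → E; lat ⌊119.5508/10⌋ = 11 → L.
Square: lon ⌊11.2797/2⌋ = 5; lat ⌊9.5508/1⌋ = 9.
Subsquare: lon ⌊1.2797/0.0833333⌋ = 15 → p; lat ⌊0.5508/0.0416667⌋ = 13 → n.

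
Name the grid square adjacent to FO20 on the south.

FN29

Latitude square 0; −1 → -1, wraps to 9, carry into field.
Latitude field O = 14; −1 → 13 = N.
The longitude characters are unchanged.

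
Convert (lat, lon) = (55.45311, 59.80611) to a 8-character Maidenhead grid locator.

Offset from 180°W / 90°S: lon 239.80611°, lat 145.45311°.
Field (20°×10°, letters A–R): 239.80611/20 → 11 → L, 145.45311/10 → 14 → O; chars LO.
Square (2°×1°, digits 0–9): 19.80611/2 → 9, 5.45311/1 → 5; chars 95.
Subsquare (5′×2.5′, letters a–x): 1.80611/0.0833333 → 21 → v, 0.45311/0.0416667 → 10 → k; chars vk.
Extended square (30″×15″, digits 0–9): 0.05611/0.00833333 → 6, 0.03644/0.00416667 → 8; chars 68.

LO95vk68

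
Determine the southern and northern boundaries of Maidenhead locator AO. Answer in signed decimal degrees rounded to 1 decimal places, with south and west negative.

50.0, 60.0

Field A=0, O=14: +0·20° lon, +14·10° lat → SW at lon -180°, lat 50°.
Cell spans 20° lon × 10° lat.
south 50.0, north 60.0.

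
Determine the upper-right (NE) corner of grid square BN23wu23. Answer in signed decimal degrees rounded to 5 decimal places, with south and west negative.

43.85000, -154.14167

Field B=1, N=13: +1·20° lon, +13·10° lat → SW at lon -160°, lat 40°.
Square 2, 3: +2·2° lon, +3·1° lat → SW at lon -156°, lat 43°.
Subsquare w=22, u=20: +22·0.0833333° lon, +20·0.0416667° lat → SW at lon -154.167°, lat 43.8333°.
Extended square 2, 3: +2·0.00833333° lon, +3·0.00416667° lat → SW at lon -154.15°, lat 43.8458°.
Cell spans 0.00833333° lon × 0.00416667° lat. NE corner is SW corner plus one full cell.
latitude 43.85000, longitude -154.14167.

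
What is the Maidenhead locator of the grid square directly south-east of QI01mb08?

QI01mb17

Longitude extended square 0; +1 → 1.
Latitude extended square 8; −1 → 7.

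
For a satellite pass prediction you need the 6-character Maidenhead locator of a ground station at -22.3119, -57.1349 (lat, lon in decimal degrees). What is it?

Add 180° to longitude and 90° to latitude: 122.8651, 67.6881.
Field: 122.8651/20 → 6 → G, 67.6881/10 → 6 → G; chars GG.
Square: 2.8651/2 → 1, 7.6881/1 → 7; chars 17.
Subsquare: 0.8651/0.0833333 → 10 → k, 0.6881/0.0416667 → 16 → q; chars kq.

GG17kq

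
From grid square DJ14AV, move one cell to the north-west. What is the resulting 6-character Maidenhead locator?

DJ04xw

Longitude subsquare a = 0; −1 → -1, wraps to 23 = x, carry into square.
Longitude square 1; −1 → 0.
Latitude subsquare v = 21; +1 → 22 = w.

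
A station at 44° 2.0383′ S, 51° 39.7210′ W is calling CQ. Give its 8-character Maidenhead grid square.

GE45ex01

Offset from 180°W / 90°S: lon 128.33798°, lat 45.96603°.
Field (20°×10°, letters A–R): lon ⌊128.33798/20⌋ = 6 → G; lat ⌊45.96603/10⌋ = 4 → E.
Square (2°×1°, digits 0–9): lon ⌊8.33798/2⌋ = 4; lat ⌊5.96603/1⌋ = 5.
Subsquare (5′×2.5′, letters a–x): lon ⌊0.33798/0.0833333⌋ = 4 → e; lat ⌊0.96603/0.0416667⌋ = 23 → x.
Extended square (30″×15″, digits 0–9): lon ⌊0.00465/0.00833333⌋ = 0; lat ⌊0.00770/0.00416667⌋ = 1.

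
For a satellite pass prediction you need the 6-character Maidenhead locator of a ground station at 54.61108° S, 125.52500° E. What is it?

PD25sj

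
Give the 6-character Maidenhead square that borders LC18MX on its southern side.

Latitude subsquare x = 23; −1 → 22 = w.
The longitude characters are unchanged.

LC18mw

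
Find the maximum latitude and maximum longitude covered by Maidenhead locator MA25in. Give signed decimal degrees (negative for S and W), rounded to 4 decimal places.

-84.4167, 64.7500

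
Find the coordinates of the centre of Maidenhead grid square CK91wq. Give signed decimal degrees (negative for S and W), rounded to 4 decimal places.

Field C=2, K=10: +2·20° lon, +10·10° lat → SW at lon -140°, lat 10°.
Square 9, 1: +9·2° lon, +1·1° lat → SW at lon -122°, lat 11°.
Subsquare w=22, q=16: +22·0.0833333° lon, +16·0.0416667° lat → SW at lon -120.167°, lat 11.6667°.
Cell spans 0.0833333° lon × 0.0416667° lat. Centre is SW corner plus half of each.
latitude 11.6875, longitude -120.1250.

11.6875, -120.1250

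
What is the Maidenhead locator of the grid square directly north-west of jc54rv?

JC54qw

Longitude subsquare r = 17; −1 → 16 = q.
Latitude subsquare v = 21; +1 → 22 = w.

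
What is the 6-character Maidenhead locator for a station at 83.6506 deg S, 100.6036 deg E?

OA06hi

Shift to the Maidenhead origin (180°W, 90°S): lon 280.6036, lat 6.3494.
Field: lon ⌊280.6036/20⌋ = 14 → O; lat ⌊6.3494/10⌋ = 0 → A.
Square: lon ⌊0.6036/2⌋ = 0; lat ⌊6.3494/1⌋ = 6.
Subsquare: lon ⌊0.6036/0.0833333⌋ = 7 → h; lat ⌊0.3494/0.0416667⌋ = 8 → i.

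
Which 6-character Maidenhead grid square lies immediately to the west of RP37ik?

RP37hk

Longitude subsquare i = 8; −1 → 7 = h.
The latitude characters are unchanged.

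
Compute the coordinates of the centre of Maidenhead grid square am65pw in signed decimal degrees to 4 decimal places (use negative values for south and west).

Field A=0, M=12: +0·20° lon, +12·10° lat → SW at lon -180°, lat 30°.
Square 6, 5: +6·2° lon, +5·1° lat → SW at lon -168°, lat 35°.
Subsquare p=15, w=22: +15·0.0833333° lon, +22·0.0416667° lat → SW at lon -166.75°, lat 35.9167°.
Cell spans 0.0833333° lon × 0.0416667° lat. Centre is SW corner plus half of each.
latitude 35.9375, longitude -166.7083.

35.9375, -166.7083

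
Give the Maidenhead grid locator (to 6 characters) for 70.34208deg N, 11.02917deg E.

JQ50mi

Offset from 180°W / 90°S: lon 191.0292°, lat 160.3421°.
Field: lon ⌊191.0292/20⌋ = 9 → J; lat ⌊160.3421/10⌋ = 16 → Q.
Square: lon ⌊11.0292/2⌋ = 5; lat ⌊0.3421/1⌋ = 0.
Subsquare: lon ⌊1.0292/0.0833333⌋ = 12 → m; lat ⌊0.3421/0.0416667⌋ = 8 → i.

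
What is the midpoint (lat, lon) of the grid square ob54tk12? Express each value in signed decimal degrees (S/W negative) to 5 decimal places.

Field O=14, B=1: +14·20° lon, +1·10° lat → SW at lon 100°, lat -80°.
Square 5, 4: +5·2° lon, +4·1° lat → SW at lon 110°, lat -76°.
Subsquare t=19, k=10: +19·0.0833333° lon, +10·0.0416667° lat → SW at lon 111.583°, lat -75.5833°.
Extended square 1, 2: +1·0.00833333° lon, +2·0.00416667° lat → SW at lon 111.592°, lat -75.575°.
Cell spans 0.00833333° lon × 0.00416667° lat. Centre is SW corner plus half of each.
latitude -75.57292, longitude 111.59583.

-75.57292, 111.59583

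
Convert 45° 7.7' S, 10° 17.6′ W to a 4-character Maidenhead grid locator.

IE44

Add 180° to longitude and 90° to latitude: 169.71, 44.87.
Field: 169.71/20 → 8 → I, 44.87/10 → 4 → E; chars IE.
Square: 9.71/2 → 4, 4.87/1 → 4; chars 44.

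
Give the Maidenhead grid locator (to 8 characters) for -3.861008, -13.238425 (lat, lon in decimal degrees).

II36jd13

Offset from 180°W / 90°S: lon 166.76157°, lat 86.13899°.
Field: 166.76157/20 → 8 → I, 86.13899/10 → 8 → I; chars II.
Square: 6.76157/2 → 3, 6.13899/1 → 6; chars 36.
Subsquare: 0.76157/0.0833333 → 9 → j, 0.13899/0.0416667 → 3 → d; chars jd.
Extended square: 0.01157/0.00833333 → 1, 0.01399/0.00416667 → 3; chars 13.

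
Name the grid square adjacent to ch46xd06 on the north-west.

CH46wd97

Longitude extended square 0; −1 → -1, wraps to 9, carry into subsquare.
Longitude subsquare x = 23; −1 → 22 = w.
Latitude extended square 6; +1 → 7.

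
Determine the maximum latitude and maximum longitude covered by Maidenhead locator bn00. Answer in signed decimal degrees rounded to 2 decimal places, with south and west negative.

41.00, -158.00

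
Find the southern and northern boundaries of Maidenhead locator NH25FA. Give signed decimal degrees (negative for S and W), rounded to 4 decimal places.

-15.0000, -14.9583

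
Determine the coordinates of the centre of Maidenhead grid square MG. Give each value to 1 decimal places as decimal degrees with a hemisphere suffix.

25.0° S, 70.0° E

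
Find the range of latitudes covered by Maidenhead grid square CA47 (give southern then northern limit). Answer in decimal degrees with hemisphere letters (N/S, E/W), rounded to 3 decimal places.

83.000° S, 82.000° S

Field C=2, A=0: +2·20° lon, +0·10° lat → SW at lon -140°, lat -90°.
Square 4, 7: +4·2° lon, +7·1° lat → SW at lon -132°, lat -83°.
Cell spans 2° lon × 1° lat.
south 83.000° S, north 82.000° S.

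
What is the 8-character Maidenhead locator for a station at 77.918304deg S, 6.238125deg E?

Shift to the Maidenhead origin (180°W, 90°S): lon 186.23812, lat 12.08170.
Field: lon ⌊186.23812/20⌋ = 9 → J; lat ⌊12.08170/10⌋ = 1 → B.
Square: lon ⌊6.23812/2⌋ = 3; lat ⌊2.08170/1⌋ = 2.
Subsquare: lon ⌊0.23812/0.0833333⌋ = 2 → c; lat ⌊0.08170/0.0416667⌋ = 1 → b.
Extended square: lon ⌊0.07146/0.00833333⌋ = 8; lat ⌊0.04003/0.00416667⌋ = 9.

JB32cb89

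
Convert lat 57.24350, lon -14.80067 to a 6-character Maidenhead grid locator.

Offset from 180°W / 90°S: lon 165.1993°, lat 147.2435°.
Field: lon ⌊165.1993/20⌋ = 8 → I; lat ⌊147.2435/10⌋ = 14 → O.
Square: lon ⌊5.1993/2⌋ = 2; lat ⌊7.2435/1⌋ = 7.
Subsquare: lon ⌊1.1993/0.0833333⌋ = 14 → o; lat ⌊0.2435/0.0416667⌋ = 5 → f.

IO27of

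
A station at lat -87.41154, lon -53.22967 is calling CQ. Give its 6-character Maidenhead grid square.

Add 180° to longitude and 90° to latitude: 126.7703, 2.5885.
Field: lon ⌊126.7703/20⌋ = 6 → G; lat ⌊2.5885/10⌋ = 0 → A.
Square: lon ⌊6.7703/2⌋ = 3; lat ⌊2.5885/1⌋ = 2.
Subsquare: lon ⌊0.7703/0.0833333⌋ = 9 → j; lat ⌊0.5885/0.0416667⌋ = 14 → o.

GA32jo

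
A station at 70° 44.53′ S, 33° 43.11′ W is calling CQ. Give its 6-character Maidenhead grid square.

HB39dg

Add 180° to longitude and 90° to latitude: 146.2815, 19.2578.
Field: 146.2815/20 → 7 → H, 19.2578/10 → 1 → B; chars HB.
Square: 6.2815/2 → 3, 9.2578/1 → 9; chars 39.
Subsquare: 0.2815/0.0833333 → 3 → d, 0.2578/0.0416667 → 6 → g; chars dg.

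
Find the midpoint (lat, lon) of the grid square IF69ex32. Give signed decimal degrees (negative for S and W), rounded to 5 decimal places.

-30.03125, -7.63750

Field I=8, F=5: +8·20° lon, +5·10° lat → SW at lon -20°, lat -40°.
Square 6, 9: +6·2° lon, +9·1° lat → SW at lon -8°, lat -31°.
Subsquare e=4, x=23: +4·0.0833333° lon, +23·0.0416667° lat → SW at lon -7.66667°, lat -30.0417°.
Extended square 3, 2: +3·0.00833333° lon, +2·0.00416667° lat → SW at lon -7.64167°, lat -30.0333°.
Cell spans 0.00833333° lon × 0.00416667° lat. Centre is SW corner plus half of each.
latitude -30.03125, longitude -7.63750.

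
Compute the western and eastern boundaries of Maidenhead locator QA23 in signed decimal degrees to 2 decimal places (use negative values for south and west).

144.00, 146.00

Field Q=16, A=0: +16·20° lon, +0·10° lat → SW at lon 140°, lat -90°.
Square 2, 3: +2·2° lon, +3·1° lat → SW at lon 144°, lat -87°.
Cell spans 2° lon × 1° lat.
west 144.00, east 146.00.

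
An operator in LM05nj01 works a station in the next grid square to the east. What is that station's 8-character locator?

LM05nj11

Longitude extended square 0; +1 → 1.
The latitude characters are unchanged.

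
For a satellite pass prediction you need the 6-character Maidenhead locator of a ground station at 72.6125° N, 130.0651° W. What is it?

CQ42xo

Add 180° to longitude and 90° to latitude: 49.9349, 162.6125.
Field: 49.9349/20 → 2 → C, 162.6125/10 → 16 → Q; chars CQ.
Square: 9.9349/2 → 4, 2.6125/1 → 2; chars 42.
Subsquare: 1.9349/0.0833333 → 23 → x, 0.6125/0.0416667 → 14 → o; chars xo.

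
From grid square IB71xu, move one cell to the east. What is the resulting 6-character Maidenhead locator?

IB81au

Longitude subsquare x = 23; +1 → 24, wraps to 0 = a, carry into square.
Longitude square 7; +1 → 8.
The latitude characters are unchanged.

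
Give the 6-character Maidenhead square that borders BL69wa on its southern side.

Latitude subsquare a = 0; −1 → -1, wraps to 23 = x, carry into square.
Latitude square 9; −1 → 8.
The longitude characters are unchanged.

BL68wx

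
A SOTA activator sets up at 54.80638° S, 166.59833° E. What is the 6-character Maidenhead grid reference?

RD35he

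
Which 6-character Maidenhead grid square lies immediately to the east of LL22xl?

Longitude subsquare x = 23; +1 → 24, wraps to 0 = a, carry into square.
Longitude square 2; +1 → 3.
The latitude characters are unchanged.

LL32al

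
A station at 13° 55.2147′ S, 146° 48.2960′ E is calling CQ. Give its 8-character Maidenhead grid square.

QH36jb69

Shift to the Maidenhead origin (180°W, 90°S): lon 326.80493, lat 76.07976.
Field: lon ⌊326.80493/20⌋ = 16 → Q; lat ⌊76.07976/10⌋ = 7 → H.
Square: lon ⌊6.80493/2⌋ = 3; lat ⌊6.07976/1⌋ = 6.
Subsquare: lon ⌊0.80493/0.0833333⌋ = 9 → j; lat ⌊0.07976/0.0416667⌋ = 1 → b.
Extended square: lon ⌊0.05493/0.00833333⌋ = 6; lat ⌊0.03809/0.00416667⌋ = 9.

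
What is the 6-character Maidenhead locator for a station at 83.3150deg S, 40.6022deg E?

Add 180° to longitude and 90° to latitude: 220.6022, 6.6850.
Field: lon ⌊220.6022/20⌋ = 11 → L; lat ⌊6.6850/10⌋ = 0 → A.
Square: lon ⌊0.6022/2⌋ = 0; lat ⌊6.6850/1⌋ = 6.
Subsquare: lon ⌊0.6022/0.0833333⌋ = 7 → h; lat ⌊0.6850/0.0416667⌋ = 16 → q.

LA06hq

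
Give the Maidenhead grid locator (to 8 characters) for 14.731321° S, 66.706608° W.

FH65pg54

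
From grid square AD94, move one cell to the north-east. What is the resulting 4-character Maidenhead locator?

BD05

Longitude square 9; +1 → 10, wraps to 0, carry into field.
Longitude field A = 0; +1 → 1 = B.
Latitude square 4; +1 → 5.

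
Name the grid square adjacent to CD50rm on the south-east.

Longitude subsquare r = 17; +1 → 18 = s.
Latitude subsquare m = 12; −1 → 11 = l.

CD50sl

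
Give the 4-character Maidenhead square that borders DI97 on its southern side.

Latitude square 7; −1 → 6.
The longitude characters are unchanged.

DI96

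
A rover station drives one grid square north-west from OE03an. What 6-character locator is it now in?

NE93xo

Longitude subsquare a = 0; −1 → -1, wraps to 23 = x, carry into square.
Longitude square 0; −1 → -1, wraps to 9, carry into field.
Longitude field O = 14; −1 → 13 = N.
Latitude subsquare n = 13; +1 → 14 = o.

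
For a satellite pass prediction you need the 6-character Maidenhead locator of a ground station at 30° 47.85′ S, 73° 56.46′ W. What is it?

FF39ae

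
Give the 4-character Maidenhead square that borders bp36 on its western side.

BP26

Longitude square 3; −1 → 2.
The latitude characters are unchanged.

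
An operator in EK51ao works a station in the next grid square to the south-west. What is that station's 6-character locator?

EK41xn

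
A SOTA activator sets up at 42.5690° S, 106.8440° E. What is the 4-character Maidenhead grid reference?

OE37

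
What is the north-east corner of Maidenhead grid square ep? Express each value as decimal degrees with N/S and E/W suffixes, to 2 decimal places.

70.00° N, 80.00° W

Field E=4, P=15: +4·20° lon, +15·10° lat → SW at lon -100°, lat 60°.
Cell spans 20° lon × 10° lat. NE corner is SW corner plus one full cell.
latitude 70.00° N, longitude 80.00° W.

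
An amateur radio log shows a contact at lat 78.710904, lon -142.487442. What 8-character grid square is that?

BQ88sr10

Offset from 180°W / 90°S: lon 37.51256°, lat 168.71090°.
Field: lon ⌊37.51256/20⌋ = 1 → B; lat ⌊168.71090/10⌋ = 16 → Q.
Square: lon ⌊17.51256/2⌋ = 8; lat ⌊8.71090/1⌋ = 8.
Subsquare: lon ⌊1.51256/0.0833333⌋ = 18 → s; lat ⌊0.71090/0.0416667⌋ = 17 → r.
Extended square: lon ⌊0.01256/0.00833333⌋ = 1; lat ⌊0.00257/0.00416667⌋ = 0.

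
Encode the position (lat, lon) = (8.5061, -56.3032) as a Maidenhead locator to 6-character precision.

GJ18um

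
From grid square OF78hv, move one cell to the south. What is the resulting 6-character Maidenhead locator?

OF78hu

Latitude subsquare v = 21; −1 → 20 = u.
The longitude characters are unchanged.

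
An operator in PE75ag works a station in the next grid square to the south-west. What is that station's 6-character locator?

PE65xf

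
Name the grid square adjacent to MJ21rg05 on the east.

Longitude extended square 0; +1 → 1.
The latitude characters are unchanged.

MJ21rg15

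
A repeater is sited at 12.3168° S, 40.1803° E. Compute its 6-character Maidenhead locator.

LH07cq

Shift to the Maidenhead origin (180°W, 90°S): lon 220.1803, lat 77.6832.
Field: 220.1803/20 → 11 → L, 77.6832/10 → 7 → H; chars LH.
Square: 0.1803/2 → 0, 7.6832/1 → 7; chars 07.
Subsquare: 0.1803/0.0833333 → 2 → c, 0.6832/0.0416667 → 16 → q; chars cq.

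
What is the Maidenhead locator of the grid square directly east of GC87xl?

Longitude subsquare x = 23; +1 → 24, wraps to 0 = a, carry into square.
Longitude square 8; +1 → 9.
The latitude characters are unchanged.

GC97al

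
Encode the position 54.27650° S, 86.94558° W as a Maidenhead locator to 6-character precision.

ED65mr

Shift to the Maidenhead origin (180°W, 90°S): lon 93.0544, lat 35.7235.
Field: 93.0544/20 → 4 → E, 35.7235/10 → 3 → D; chars ED.
Square: 13.0544/2 → 6, 5.7235/1 → 5; chars 65.
Subsquare: 1.0544/0.0833333 → 12 → m, 0.7235/0.0416667 → 17 → r; chars mr.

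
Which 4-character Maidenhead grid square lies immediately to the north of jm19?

Latitude square 9; +1 → 10, wraps to 0, carry into field.
Latitude field M = 12; +1 → 13 = N.
The longitude characters are unchanged.

JN10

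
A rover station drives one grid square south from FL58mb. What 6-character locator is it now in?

FL58ma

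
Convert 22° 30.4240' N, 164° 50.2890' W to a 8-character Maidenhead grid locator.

AL72nm91

Add 180° to longitude and 90° to latitude: 15.16185, 112.50707.
Field: lon ⌊15.16185/20⌋ = 0 → A; lat ⌊112.50707/10⌋ = 11 → L.
Square: lon ⌊15.16185/2⌋ = 7; lat ⌊2.50707/1⌋ = 2.
Subsquare: lon ⌊1.16185/0.0833333⌋ = 13 → n; lat ⌊0.50707/0.0416667⌋ = 12 → m.
Extended square: lon ⌊0.07852/0.00833333⌋ = 9; lat ⌊0.00707/0.00416667⌋ = 1.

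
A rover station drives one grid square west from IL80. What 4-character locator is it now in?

IL70

Longitude square 8; −1 → 7.
The latitude characters are unchanged.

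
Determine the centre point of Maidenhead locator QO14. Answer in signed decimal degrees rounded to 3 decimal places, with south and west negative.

54.500, 143.000

Field Q=16, O=14: +16·20° lon, +14·10° lat → SW at lon 140°, lat 50°.
Square 1, 4: +1·2° lon, +4·1° lat → SW at lon 142°, lat 54°.
Cell spans 2° lon × 1° lat. Centre is SW corner plus half of each.
latitude 54.500, longitude 143.000.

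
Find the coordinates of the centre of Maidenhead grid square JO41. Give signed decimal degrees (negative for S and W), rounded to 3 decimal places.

51.500, 9.000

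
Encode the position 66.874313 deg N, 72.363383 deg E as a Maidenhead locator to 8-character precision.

MP66eu39

Shift to the Maidenhead origin (180°W, 90°S): lon 252.36338, lat 156.87431.
Field: 252.36338/20 → 12 → M, 156.87431/10 → 15 → P; chars MP.
Square: 12.36338/2 → 6, 6.87431/1 → 6; chars 66.
Subsquare: 0.36338/0.0833333 → 4 → e, 0.87431/0.0416667 → 20 → u; chars eu.
Extended square: 0.03005/0.00833333 → 3, 0.04098/0.00416667 → 9; chars 39.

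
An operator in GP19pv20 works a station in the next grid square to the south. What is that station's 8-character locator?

Latitude extended square 0; −1 → -1, wraps to 9, carry into subsquare.
Latitude subsquare v = 21; −1 → 20 = u.
The longitude characters are unchanged.

GP19pu29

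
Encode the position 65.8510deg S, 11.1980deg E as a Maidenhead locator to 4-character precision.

JC54

Offset from 180°W / 90°S: lon 191.20°, lat 24.15°.
Field: 191.20/20 → 9 → J, 24.15/10 → 2 → C; chars JC.
Square: 11.20/2 → 5, 4.15/1 → 4; chars 54.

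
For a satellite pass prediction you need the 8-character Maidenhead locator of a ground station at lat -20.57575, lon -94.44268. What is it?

Offset from 180°W / 90°S: lon 85.55732°, lat 69.42425°.
Field: 85.55732/20 → 4 → E, 69.42425/10 → 6 → G; chars EG.
Square: 5.55732/2 → 2, 9.42425/1 → 9; chars 29.
Subsquare: 1.55732/0.0833333 → 18 → s, 0.42425/0.0416667 → 10 → k; chars sk.
Extended square: 0.05732/0.00833333 → 6, 0.00758/0.00416667 → 1; chars 61.

EG29sk61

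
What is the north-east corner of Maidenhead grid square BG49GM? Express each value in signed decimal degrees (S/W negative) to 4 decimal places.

-20.4583, -151.4167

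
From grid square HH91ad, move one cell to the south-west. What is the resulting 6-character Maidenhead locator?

Longitude subsquare a = 0; −1 → -1, wraps to 23 = x, carry into square.
Longitude square 9; −1 → 8.
Latitude subsquare d = 3; −1 → 2 = c.

HH81xc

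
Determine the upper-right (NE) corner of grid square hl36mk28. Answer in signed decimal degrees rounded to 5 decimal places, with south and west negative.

26.45417, -32.97500

Field H=7, L=11: +7·20° lon, +11·10° lat → SW at lon -40°, lat 20°.
Square 3, 6: +3·2° lon, +6·1° lat → SW at lon -34°, lat 26°.
Subsquare m=12, k=10: +12·0.0833333° lon, +10·0.0416667° lat → SW at lon -33°, lat 26.4167°.
Extended square 2, 8: +2·0.00833333° lon, +8·0.00416667° lat → SW at lon -32.9833°, lat 26.45°.
Cell spans 0.00833333° lon × 0.00416667° lat. NE corner is SW corner plus one full cell.
latitude 26.45417, longitude -32.97500.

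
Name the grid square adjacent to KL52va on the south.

Latitude subsquare a = 0; −1 → -1, wraps to 23 = x, carry into square.
Latitude square 2; −1 → 1.
The longitude characters are unchanged.

KL51vx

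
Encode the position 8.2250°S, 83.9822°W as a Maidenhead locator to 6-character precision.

Offset from 180°W / 90°S: lon 96.0178°, lat 81.7750°.
Field: lon ⌊96.0178/20⌋ = 4 → E; lat ⌊81.7750/10⌋ = 8 → I.
Square: lon ⌊16.0178/2⌋ = 8; lat ⌊1.7750/1⌋ = 1.
Subsquare: lon ⌊0.0178/0.0833333⌋ = 0 → a; lat ⌊0.7750/0.0416667⌋ = 18 → s.

EI81as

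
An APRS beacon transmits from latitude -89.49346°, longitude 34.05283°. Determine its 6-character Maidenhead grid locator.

KA70am

Offset from 180°W / 90°S: lon 214.0528°, lat 0.5065°.
Field: 214.0528/20 → 10 → K, 0.5065/10 → 0 → A; chars KA.
Square: 14.0528/2 → 7, 0.5065/1 → 0; chars 70.
Subsquare: 0.0528/0.0833333 → 0 → a, 0.5065/0.0416667 → 12 → m; chars am.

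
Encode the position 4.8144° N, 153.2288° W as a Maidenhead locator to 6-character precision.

Shift to the Maidenhead origin (180°W, 90°S): lon 26.7712, lat 94.8144.
Field: lon ⌊26.7712/20⌋ = 1 → B; lat ⌊94.8144/10⌋ = 9 → J.
Square: lon ⌊6.7712/2⌋ = 3; lat ⌊4.8144/1⌋ = 4.
Subsquare: lon ⌊0.7712/0.0833333⌋ = 9 → j; lat ⌊0.8144/0.0416667⌋ = 19 → t.

BJ34jt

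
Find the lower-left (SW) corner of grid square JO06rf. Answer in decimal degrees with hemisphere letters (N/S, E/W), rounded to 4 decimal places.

56.2083° N, 1.4167° E

Field J=9, O=14: +9·20° lon, +14·10° lat → SW at lon 0°, lat 50°.
Square 0, 6: +0·2° lon, +6·1° lat → SW at lon 0°, lat 56°.
Subsquare r=17, f=5: +17·0.0833333° lon, +5·0.0416667° lat → SW at lon 1.41667°, lat 56.2083°.
latitude 56.2083° N, longitude 1.4167° E.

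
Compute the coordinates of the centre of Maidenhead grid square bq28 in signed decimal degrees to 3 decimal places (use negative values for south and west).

Field B=1, Q=16: +1·20° lon, +16·10° lat → SW at lon -160°, lat 70°.
Square 2, 8: +2·2° lon, +8·1° lat → SW at lon -156°, lat 78°.
Cell spans 2° lon × 1° lat. Centre is SW corner plus half of each.
latitude 78.500, longitude -155.000.

78.500, -155.000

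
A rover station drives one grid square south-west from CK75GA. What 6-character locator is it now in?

CK74fx

Longitude subsquare g = 6; −1 → 5 = f.
Latitude subsquare a = 0; −1 → -1, wraps to 23 = x, carry into square.
Latitude square 5; −1 → 4.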